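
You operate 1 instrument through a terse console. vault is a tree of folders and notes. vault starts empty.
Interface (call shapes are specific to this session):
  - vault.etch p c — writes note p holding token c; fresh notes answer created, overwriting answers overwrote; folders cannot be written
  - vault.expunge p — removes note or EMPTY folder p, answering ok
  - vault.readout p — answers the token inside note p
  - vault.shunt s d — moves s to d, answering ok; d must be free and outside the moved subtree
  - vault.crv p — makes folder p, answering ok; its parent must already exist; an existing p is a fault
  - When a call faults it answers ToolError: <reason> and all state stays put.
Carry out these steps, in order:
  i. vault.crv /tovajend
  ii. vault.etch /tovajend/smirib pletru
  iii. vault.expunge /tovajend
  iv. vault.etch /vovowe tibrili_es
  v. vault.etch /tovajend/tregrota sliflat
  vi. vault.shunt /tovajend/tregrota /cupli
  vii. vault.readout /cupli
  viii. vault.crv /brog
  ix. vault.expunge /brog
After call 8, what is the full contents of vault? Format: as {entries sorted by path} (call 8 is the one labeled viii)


Answer: {brog/, cupli=sliflat, tovajend/, tovajend/smirib=pletru, vovowe=tibrili_es}

Derivation:
·→ vault.crv(/tovajend)
·← ok
·→ vault.etch(/tovajend/smirib, pletru)
·← created
·→ vault.expunge(/tovajend)
·← ToolError: not empty
·→ vault.etch(/vovowe, tibrili_es)
·← created
·→ vault.etch(/tovajend/tregrota, sliflat)
·← created
·→ vault.shunt(/tovajend/tregrota, /cupli)
·← ok
·→ vault.readout(/cupli)
·← sliflat
·→ vault.crv(/brog)
·← ok
·→ vault.expunge(/brog)
·← ok


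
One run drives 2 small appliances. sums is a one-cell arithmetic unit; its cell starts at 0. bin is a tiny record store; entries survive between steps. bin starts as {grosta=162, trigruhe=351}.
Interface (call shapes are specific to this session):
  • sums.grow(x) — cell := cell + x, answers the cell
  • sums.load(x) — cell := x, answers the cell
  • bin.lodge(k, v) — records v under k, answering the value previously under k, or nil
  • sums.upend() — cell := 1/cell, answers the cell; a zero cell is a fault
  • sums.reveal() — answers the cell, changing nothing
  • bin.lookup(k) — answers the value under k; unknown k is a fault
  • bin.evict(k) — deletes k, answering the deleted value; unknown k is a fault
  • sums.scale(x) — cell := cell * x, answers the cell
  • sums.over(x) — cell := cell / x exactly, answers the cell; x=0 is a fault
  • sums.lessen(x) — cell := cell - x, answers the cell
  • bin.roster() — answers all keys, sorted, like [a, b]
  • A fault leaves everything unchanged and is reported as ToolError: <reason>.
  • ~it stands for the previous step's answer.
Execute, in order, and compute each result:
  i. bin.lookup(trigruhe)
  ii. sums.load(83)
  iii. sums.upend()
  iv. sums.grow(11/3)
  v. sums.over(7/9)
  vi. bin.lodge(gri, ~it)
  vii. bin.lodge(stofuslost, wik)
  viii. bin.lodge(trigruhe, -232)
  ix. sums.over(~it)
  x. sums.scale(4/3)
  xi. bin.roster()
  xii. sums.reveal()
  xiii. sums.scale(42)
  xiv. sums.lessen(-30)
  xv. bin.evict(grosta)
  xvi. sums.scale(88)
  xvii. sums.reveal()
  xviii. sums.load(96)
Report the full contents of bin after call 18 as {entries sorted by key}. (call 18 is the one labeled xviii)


Answer: {gri=2748/581, stofuslost=wik, trigruhe=-232}

Derivation:
Invoking bin.lookup with trigruhe, → 351.
I call sums.load with 83, and observe 83.
I call sums.upend, and get 1/83.
Invoking sums.grow with 11/3, yielding 916/249.
I run sums.over with 7/9, which returns 2748/581.
Now I run bin.lodge with gri, ~it, which returns nil.
I call bin.lodge with stofuslost, wik: nil.
Next I call bin.lodge with trigruhe, -232, giving 351.
I try sums.over with ~it, giving 916/67977.
Next I call sums.scale with 4/3, and observe 3664/203931.
Then bin.roster(), yielding [gri, grosta, stofuslost, trigruhe].
I try sums.reveal: 3664/203931.
Next I call sums.scale with 42: 7328/9711.
Using sums.lessen with -30, — result: 298658/9711.
Invoking bin.evict with grosta, which returns 162.
Then sums.scale with 88, which returns 26281904/9711.
Then sums.reveal(), giving 26281904/9711.
Invoking sums.load with 96, and see 96.


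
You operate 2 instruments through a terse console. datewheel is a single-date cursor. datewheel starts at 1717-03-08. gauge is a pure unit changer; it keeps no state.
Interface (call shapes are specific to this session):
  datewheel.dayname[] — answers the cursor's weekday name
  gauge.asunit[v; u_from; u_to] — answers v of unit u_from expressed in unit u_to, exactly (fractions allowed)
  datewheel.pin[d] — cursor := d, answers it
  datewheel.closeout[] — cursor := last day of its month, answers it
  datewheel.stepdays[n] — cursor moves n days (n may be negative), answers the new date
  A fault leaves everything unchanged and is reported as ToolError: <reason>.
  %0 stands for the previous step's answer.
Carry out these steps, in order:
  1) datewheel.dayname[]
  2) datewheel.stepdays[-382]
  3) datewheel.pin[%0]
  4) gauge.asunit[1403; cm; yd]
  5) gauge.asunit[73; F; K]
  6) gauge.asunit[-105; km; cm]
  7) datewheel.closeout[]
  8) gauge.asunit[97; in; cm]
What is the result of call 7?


Answer: 1716-02-29

Derivation:
Act: datewheel.dayname[]
Obs: Monday
Act: datewheel.stepdays[n: -382]
Obs: 1716-02-20
Act: datewheel.pin[d: %0]
Obs: 1716-02-20
Act: gauge.asunit[v: 1403; u_from: cm; u_to: yd]
Obs: 35075/2286
Act: gauge.asunit[v: 73; u_from: F; u_to: K]
Obs: 53267/180
Act: gauge.asunit[v: -105; u_from: km; u_to: cm]
Obs: -10500000
Act: datewheel.closeout[]
Obs: 1716-02-29
Act: gauge.asunit[v: 97; u_from: in; u_to: cm]
Obs: 12319/50


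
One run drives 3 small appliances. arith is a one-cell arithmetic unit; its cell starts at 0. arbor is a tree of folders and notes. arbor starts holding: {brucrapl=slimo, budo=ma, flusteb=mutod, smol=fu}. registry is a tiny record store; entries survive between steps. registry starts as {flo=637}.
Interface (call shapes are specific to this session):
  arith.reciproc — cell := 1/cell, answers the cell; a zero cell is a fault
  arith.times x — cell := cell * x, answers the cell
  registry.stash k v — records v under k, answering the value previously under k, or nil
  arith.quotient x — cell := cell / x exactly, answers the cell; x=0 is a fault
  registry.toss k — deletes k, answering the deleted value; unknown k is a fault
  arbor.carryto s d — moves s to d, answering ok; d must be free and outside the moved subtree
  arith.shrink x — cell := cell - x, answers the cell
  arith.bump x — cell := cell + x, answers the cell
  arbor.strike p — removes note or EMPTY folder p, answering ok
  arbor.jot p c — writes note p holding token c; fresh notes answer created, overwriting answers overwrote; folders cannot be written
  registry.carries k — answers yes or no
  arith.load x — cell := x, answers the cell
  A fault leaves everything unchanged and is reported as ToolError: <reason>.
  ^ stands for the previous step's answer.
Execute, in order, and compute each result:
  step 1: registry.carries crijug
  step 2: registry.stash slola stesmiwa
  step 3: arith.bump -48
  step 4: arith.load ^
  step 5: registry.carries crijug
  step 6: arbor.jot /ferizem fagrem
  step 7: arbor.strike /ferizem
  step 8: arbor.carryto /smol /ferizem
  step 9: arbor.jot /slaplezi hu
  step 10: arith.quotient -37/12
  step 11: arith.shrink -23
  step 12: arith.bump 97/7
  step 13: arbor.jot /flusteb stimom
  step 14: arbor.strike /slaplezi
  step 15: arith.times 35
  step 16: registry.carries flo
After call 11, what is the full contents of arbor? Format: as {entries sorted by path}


Answer: {brucrapl=slimo, budo=ma, ferizem=fu, flusteb=mutod, slaplezi=hu}

Derivation:
# registry.carries(k: crijug) -> no
# registry.stash(k: slola, v: stesmiwa) -> nil
# arith.bump(x: -48) -> -48
# arith.load(x: ^) -> -48
# registry.carries(k: crijug) -> no
# arbor.jot(p: /ferizem, c: fagrem) -> created
# arbor.strike(p: /ferizem) -> ok
# arbor.carryto(s: /smol, d: /ferizem) -> ok
# arbor.jot(p: /slaplezi, c: hu) -> created
# arith.quotient(x: -37/12) -> 576/37
# arith.shrink(x: -23) -> 1427/37
# arith.bump(x: 97/7) -> 13578/259
# arbor.jot(p: /flusteb, c: stimom) -> overwrote
# arbor.strike(p: /slaplezi) -> ok
# arith.times(x: 35) -> 67890/37
# registry.carries(k: flo) -> yes


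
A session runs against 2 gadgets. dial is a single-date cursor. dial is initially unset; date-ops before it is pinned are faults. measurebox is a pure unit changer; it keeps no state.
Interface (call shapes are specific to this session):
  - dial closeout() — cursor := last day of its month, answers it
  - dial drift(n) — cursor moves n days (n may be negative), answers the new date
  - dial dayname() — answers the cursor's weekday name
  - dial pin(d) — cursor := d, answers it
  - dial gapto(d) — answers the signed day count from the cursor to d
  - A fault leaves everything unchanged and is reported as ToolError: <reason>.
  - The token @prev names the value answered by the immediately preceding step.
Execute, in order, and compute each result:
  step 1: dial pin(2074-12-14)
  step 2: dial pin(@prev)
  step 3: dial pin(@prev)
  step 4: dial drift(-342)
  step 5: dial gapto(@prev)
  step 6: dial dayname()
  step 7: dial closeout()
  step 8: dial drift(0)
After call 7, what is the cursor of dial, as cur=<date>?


Step: dial pin[d: 2074-12-14]
Result: 2074-12-14
Step: dial pin[d: @prev]
Result: 2074-12-14
Step: dial pin[d: @prev]
Result: 2074-12-14
Step: dial drift[n: -342]
Result: 2074-01-06
Step: dial gapto[d: @prev]
Result: 0
Step: dial dayname[]
Result: Saturday
Step: dial closeout[]
Result: 2074-01-31
Step: dial drift[n: 0]
Result: 2074-01-31

Answer: cur=2074-01-31


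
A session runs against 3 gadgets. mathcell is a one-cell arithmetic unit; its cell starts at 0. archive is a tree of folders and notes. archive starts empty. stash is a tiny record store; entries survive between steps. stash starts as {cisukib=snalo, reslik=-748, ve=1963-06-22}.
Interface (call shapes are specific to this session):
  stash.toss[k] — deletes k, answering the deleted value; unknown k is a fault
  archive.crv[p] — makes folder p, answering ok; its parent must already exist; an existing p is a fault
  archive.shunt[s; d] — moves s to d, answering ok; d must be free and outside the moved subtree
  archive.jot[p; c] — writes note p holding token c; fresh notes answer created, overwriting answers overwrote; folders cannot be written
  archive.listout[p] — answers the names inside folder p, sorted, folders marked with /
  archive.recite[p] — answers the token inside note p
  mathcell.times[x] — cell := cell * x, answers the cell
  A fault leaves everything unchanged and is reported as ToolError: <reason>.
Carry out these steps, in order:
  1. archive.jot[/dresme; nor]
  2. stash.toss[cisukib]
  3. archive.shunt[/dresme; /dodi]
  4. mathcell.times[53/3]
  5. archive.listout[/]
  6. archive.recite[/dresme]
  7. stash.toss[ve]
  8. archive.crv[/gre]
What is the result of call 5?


CALL archive.jot[p=/dresme; c=nor]
RET  created
CALL stash.toss[k=cisukib]
RET  snalo
CALL archive.shunt[s=/dresme; d=/dodi]
RET  ok
CALL mathcell.times[x=53/3]
RET  0
CALL archive.listout[p=/]
RET  [dodi]
CALL archive.recite[p=/dresme]
RET  ToolError: not found
CALL stash.toss[k=ve]
RET  1963-06-22
CALL archive.crv[p=/gre]
RET  ok

Answer: [dodi]


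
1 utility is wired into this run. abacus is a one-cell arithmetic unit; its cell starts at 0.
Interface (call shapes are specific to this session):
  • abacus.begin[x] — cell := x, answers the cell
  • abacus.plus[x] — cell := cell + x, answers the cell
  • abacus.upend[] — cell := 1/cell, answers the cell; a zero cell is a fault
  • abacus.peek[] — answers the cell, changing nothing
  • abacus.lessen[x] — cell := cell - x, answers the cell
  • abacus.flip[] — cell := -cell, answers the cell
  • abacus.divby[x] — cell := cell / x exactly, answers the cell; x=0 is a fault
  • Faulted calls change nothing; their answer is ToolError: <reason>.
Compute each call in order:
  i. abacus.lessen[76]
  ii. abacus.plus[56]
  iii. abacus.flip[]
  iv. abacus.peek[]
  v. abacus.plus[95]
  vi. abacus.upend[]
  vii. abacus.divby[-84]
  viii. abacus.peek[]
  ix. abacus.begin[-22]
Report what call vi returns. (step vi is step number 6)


Answer: 1/115

Derivation:
Calling abacus.lessen(x→76), and get -76.
I try abacus.plus(x→56), and see -20.
I use abacus.flip(), — result: 20.
Invoking abacus.peek, yielding 20.
Next I call abacus.plus(x→95), → 115.
Invoking abacus.upend: 1/115.
Invoking abacus.divby(x→-84), — result: -1/9660.
Calling abacus.peek(), and get -1/9660.
I call abacus.begin(x→-22), yielding -22.


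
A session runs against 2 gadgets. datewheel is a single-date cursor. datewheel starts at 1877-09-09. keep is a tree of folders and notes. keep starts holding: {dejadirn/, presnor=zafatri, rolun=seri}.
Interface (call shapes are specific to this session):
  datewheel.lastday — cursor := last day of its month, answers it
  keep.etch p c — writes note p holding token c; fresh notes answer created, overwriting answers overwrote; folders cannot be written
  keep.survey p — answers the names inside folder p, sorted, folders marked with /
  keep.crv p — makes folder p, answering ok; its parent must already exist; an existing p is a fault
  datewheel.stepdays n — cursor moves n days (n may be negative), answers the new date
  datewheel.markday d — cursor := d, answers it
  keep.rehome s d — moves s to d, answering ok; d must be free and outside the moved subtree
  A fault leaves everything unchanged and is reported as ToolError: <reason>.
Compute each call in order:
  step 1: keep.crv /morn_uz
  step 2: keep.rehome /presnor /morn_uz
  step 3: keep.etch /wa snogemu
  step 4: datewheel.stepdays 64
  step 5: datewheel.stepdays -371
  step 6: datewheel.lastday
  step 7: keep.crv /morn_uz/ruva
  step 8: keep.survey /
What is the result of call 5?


Do: keep.crv[p: /morn_uz]
See: ok
Do: keep.rehome[s: /presnor; d: /morn_uz]
See: ToolError: exists
Do: keep.etch[p: /wa; c: snogemu]
See: created
Do: datewheel.stepdays[n: 64]
See: 1877-11-12
Do: datewheel.stepdays[n: -371]
See: 1876-11-06
Do: datewheel.lastday[]
See: 1876-11-30
Do: keep.crv[p: /morn_uz/ruva]
See: ok
Do: keep.survey[p: /]
See: [dejadirn/, morn_uz/, presnor, rolun, wa]

Answer: 1876-11-06


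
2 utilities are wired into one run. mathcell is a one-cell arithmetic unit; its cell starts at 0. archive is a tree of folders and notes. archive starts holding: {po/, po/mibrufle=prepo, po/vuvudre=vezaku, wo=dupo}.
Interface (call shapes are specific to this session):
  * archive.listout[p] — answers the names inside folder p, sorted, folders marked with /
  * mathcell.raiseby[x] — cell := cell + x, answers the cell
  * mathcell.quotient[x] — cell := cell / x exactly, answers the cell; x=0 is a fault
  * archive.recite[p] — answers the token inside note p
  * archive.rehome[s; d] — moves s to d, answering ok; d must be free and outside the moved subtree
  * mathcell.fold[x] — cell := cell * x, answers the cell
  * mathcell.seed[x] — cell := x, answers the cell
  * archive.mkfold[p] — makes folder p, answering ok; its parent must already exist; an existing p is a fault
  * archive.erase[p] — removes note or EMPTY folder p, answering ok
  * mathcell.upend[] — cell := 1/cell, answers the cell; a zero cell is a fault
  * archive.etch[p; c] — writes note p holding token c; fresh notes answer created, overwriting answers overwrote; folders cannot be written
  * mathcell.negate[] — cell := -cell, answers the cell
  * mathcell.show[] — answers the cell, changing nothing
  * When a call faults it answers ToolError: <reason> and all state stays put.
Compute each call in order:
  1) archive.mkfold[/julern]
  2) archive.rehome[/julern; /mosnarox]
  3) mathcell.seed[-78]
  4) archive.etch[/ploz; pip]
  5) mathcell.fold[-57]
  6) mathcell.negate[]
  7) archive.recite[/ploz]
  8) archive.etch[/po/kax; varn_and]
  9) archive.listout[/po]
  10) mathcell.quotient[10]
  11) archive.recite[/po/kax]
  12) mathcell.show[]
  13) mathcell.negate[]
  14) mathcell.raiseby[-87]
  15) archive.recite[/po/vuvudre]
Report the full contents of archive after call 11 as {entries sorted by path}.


~$ archive.mkfold p='/julern'
[out] ok
~$ archive.rehome s='/julern' d='/mosnarox'
[out] ok
~$ mathcell.seed x='-78'
[out] -78
~$ archive.etch p='/ploz' c='pip'
[out] created
~$ mathcell.fold x='-57'
[out] 4446
~$ mathcell.negate
[out] -4446
~$ archive.recite p='/ploz'
[out] pip
~$ archive.etch p='/po/kax' c='varn_and'
[out] created
~$ archive.listout p='/po'
[out] [kax, mibrufle, vuvudre]
~$ mathcell.quotient x='10'
[out] -2223/5
~$ archive.recite p='/po/kax'
[out] varn_and
~$ mathcell.show
[out] -2223/5
~$ mathcell.negate
[out] 2223/5
~$ mathcell.raiseby x='-87'
[out] 1788/5
~$ archive.recite p='/po/vuvudre'
[out] vezaku

Answer: {mosnarox/, ploz=pip, po/, po/kax=varn_and, po/mibrufle=prepo, po/vuvudre=vezaku, wo=dupo}


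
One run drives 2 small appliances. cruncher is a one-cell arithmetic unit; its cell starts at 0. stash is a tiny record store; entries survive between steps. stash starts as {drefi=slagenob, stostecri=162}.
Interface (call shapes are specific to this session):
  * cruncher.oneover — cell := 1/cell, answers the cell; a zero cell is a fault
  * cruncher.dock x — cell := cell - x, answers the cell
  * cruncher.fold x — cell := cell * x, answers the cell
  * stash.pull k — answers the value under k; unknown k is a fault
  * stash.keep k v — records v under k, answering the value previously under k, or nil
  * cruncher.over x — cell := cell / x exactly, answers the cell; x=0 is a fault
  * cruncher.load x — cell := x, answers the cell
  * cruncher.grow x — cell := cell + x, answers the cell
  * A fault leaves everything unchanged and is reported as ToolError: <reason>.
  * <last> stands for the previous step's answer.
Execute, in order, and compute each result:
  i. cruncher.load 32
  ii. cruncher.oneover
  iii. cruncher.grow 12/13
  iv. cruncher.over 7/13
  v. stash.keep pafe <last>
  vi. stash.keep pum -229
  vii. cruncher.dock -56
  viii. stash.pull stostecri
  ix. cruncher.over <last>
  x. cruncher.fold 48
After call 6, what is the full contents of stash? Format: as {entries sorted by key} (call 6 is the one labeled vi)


Answer: {drefi=slagenob, pafe=397/224, pum=-229, stostecri=162}

Derivation:
% cruncher.load(32) : 32
% cruncher.oneover() : 1/32
% cruncher.grow(12/13) : 397/416
% cruncher.over(7/13) : 397/224
% stash.keep(pafe, <last>) : nil
% stash.keep(pum, -229) : nil
% cruncher.dock(-56) : 12941/224
% stash.pull(stostecri) : 162
% cruncher.over(<last>) : 12941/36288
% cruncher.fold(48) : 12941/756


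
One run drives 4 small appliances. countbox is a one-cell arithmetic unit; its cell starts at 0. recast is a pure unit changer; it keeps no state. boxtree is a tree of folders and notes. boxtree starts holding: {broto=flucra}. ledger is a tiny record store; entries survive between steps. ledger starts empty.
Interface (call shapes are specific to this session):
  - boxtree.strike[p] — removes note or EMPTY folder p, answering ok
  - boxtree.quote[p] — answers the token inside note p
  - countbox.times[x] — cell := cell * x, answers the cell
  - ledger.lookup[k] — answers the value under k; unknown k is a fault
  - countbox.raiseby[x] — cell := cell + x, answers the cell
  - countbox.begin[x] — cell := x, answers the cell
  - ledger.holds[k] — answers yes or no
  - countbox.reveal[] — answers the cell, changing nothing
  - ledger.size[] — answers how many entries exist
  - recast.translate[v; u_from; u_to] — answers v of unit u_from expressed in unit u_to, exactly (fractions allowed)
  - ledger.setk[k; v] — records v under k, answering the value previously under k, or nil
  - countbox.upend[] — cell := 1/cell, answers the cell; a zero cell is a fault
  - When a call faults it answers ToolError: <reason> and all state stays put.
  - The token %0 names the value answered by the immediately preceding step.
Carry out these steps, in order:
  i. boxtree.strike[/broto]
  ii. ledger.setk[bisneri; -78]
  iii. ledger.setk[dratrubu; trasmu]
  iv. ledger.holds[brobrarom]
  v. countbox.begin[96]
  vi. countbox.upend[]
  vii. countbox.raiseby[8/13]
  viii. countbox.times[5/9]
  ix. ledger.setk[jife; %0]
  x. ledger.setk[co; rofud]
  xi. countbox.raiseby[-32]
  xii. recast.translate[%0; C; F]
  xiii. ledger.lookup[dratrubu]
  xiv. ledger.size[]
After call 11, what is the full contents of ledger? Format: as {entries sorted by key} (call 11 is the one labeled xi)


% strike(p='/broto') => ok
% setk(k='bisneri', v='-78') => nil
% setk(k='dratrubu', v='trasmu') => nil
% holds(k='brobrarom') => no
% begin(x='96') => 96
% upend() => 1/96
% raiseby(x='8/13') => 781/1248
% times(x='5/9') => 3905/11232
% setk(k='jife', v='%0') => nil
% setk(k='co', v='rofud') => nil
% raiseby(x='-32') => -355519/11232
% translate(v='%0', u_from='C', u_to='F') => -155839/6240
% lookup(k='dratrubu') => trasmu
% size() => 4

Answer: {bisneri=-78, co=rofud, dratrubu=trasmu, jife=3905/11232}


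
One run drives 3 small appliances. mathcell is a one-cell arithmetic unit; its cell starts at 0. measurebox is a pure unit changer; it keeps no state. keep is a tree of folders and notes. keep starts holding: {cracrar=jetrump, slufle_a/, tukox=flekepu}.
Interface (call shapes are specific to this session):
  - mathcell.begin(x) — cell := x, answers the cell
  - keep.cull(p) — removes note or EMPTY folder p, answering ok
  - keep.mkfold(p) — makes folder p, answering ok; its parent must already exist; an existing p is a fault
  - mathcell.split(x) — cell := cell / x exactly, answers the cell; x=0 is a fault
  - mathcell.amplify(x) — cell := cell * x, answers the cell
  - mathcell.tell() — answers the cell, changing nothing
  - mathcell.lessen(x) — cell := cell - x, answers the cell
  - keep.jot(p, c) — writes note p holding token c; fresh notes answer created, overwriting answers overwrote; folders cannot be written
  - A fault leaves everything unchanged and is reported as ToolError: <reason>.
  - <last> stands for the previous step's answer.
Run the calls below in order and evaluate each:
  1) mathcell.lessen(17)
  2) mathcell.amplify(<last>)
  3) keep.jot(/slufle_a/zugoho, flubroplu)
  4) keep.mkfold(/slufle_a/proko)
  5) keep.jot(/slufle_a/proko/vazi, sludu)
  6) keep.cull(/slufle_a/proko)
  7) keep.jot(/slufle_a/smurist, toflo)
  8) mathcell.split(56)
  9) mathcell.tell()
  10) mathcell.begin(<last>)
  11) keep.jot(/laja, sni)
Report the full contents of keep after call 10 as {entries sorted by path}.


>>> lessen x→17
= -17
>>> amplify x→<last>
= 289
>>> jot p→/slufle_a/zugoho c→flubroplu
= created
>>> mkfold p→/slufle_a/proko
= ok
>>> jot p→/slufle_a/proko/vazi c→sludu
= created
>>> cull p→/slufle_a/proko
= ToolError: not empty
>>> jot p→/slufle_a/smurist c→toflo
= created
>>> split x→56
= 289/56
>>> tell
= 289/56
>>> begin x→<last>
= 289/56
>>> jot p→/laja c→sni
= created

Answer: {cracrar=jetrump, slufle_a/, slufle_a/proko/, slufle_a/proko/vazi=sludu, slufle_a/smurist=toflo, slufle_a/zugoho=flubroplu, tukox=flekepu}


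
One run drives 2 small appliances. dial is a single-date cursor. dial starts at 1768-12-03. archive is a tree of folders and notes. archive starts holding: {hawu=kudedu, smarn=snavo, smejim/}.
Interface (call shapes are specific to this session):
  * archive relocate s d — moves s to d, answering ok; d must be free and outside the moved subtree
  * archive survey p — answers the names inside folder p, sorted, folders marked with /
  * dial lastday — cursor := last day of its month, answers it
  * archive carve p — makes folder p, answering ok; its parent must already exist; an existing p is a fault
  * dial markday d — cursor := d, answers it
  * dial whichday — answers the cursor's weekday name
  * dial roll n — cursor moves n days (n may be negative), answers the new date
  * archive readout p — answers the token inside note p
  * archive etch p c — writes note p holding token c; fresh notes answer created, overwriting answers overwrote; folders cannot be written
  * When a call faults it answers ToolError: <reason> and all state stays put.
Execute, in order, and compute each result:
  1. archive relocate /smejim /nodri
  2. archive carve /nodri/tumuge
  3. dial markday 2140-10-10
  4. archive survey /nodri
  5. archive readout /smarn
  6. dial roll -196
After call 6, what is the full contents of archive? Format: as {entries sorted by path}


Answer: {hawu=kudedu, nodri/, nodri/tumuge/, smarn=snavo}

Derivation:
$ archive relocate /smejim /nodri
  ok
$ archive carve /nodri/tumuge
  ok
$ dial markday 2140-10-10
  2140-10-10
$ archive survey /nodri
  [tumuge/]
$ archive readout /smarn
  snavo
$ dial roll -196
  2140-03-28


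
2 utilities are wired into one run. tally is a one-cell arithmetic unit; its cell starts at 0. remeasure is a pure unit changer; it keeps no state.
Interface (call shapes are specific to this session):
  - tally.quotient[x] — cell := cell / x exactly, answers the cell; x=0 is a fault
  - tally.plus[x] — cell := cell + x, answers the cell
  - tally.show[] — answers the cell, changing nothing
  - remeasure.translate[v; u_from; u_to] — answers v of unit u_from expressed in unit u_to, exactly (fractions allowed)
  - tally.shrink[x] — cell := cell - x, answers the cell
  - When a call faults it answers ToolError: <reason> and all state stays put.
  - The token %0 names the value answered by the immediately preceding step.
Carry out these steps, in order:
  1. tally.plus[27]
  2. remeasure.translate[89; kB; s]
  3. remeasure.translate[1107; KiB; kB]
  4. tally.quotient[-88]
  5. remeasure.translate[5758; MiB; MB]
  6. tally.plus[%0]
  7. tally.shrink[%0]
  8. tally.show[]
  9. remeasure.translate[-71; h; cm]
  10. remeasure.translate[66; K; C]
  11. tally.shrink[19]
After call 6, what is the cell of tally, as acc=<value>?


Answer: acc=8301416461/1375000

Derivation:
I run tally.plus passing x: 27, — result: 27.
Calling remeasure.translate passing v: 89, u_from: kB, u_to: s, and get ToolError: incompatible units.
I try remeasure.translate passing v: 1107, u_from: KiB, u_to: kB: 141696/125.
I call tally.quotient passing x: -88, and observe -27/88.
Using remeasure.translate passing v: 5758, u_from: MiB, u_to: MB, — result: 94339072/15625.
Now I run tally.plus passing x: %0, and see 8301416461/1375000.
I use tally.shrink passing x: %0, giving 0.
Next I call tally.show(), giving 0.
Invoking remeasure.translate passing v: -71, u_from: h, u_to: cm, → ToolError: incompatible units.
I call remeasure.translate passing v: 66, u_from: K, u_to: C, yielding -4143/20.
I call tally.shrink passing x: 19, — result: -19.


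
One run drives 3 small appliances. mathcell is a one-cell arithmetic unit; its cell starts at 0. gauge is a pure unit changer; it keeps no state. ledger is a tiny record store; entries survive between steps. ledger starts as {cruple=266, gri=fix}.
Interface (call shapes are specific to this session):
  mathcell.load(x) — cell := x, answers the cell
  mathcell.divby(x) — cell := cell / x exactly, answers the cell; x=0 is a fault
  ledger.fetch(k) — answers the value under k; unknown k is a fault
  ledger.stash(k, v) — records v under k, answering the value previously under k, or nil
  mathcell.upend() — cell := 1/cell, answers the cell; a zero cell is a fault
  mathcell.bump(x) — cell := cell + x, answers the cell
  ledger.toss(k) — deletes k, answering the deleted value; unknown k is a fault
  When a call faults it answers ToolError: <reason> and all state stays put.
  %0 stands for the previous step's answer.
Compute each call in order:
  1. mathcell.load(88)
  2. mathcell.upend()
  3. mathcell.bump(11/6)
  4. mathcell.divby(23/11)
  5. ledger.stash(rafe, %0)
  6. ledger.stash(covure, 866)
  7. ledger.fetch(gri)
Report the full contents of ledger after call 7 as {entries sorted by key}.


Answer: {covure=866, cruple=266, gri=fix, rafe=487/552}

Derivation:
I call mathcell.load using x→88, yielding 88.
Next I call mathcell.upend, — result: 1/88.
I invoke mathcell.bump using x→11/6, yielding 487/264.
Now I run mathcell.divby using x→23/11, and observe 487/552.
I call ledger.stash using k→rafe, v→%0, giving nil.
Invoking ledger.stash using k→covure, v→866, yielding nil.
I run ledger.fetch using k→gri, → fix.


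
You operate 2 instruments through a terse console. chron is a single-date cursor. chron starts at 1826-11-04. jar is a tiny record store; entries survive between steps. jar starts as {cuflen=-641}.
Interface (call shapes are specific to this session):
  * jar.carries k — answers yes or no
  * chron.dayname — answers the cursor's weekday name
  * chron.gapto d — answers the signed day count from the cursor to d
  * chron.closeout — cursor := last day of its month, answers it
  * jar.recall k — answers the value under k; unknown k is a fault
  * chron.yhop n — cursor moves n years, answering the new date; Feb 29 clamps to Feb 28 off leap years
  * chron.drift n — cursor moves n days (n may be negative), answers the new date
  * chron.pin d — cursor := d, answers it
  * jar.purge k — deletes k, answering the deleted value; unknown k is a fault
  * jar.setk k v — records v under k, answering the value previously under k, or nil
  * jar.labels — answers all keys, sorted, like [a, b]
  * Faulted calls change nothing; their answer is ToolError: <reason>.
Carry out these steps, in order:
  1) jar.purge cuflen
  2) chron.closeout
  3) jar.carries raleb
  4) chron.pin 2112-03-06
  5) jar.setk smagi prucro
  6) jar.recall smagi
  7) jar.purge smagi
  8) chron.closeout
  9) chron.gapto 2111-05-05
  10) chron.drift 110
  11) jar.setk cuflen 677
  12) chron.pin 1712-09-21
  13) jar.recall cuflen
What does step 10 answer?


// jar.purge(k=cuflen) : -641
// chron.closeout() : 1826-11-30
// jar.carries(k=raleb) : no
// chron.pin(d=2112-03-06) : 2112-03-06
// jar.setk(k=smagi, v=prucro) : nil
// jar.recall(k=smagi) : prucro
// jar.purge(k=smagi) : prucro
// chron.closeout() : 2112-03-31
// chron.gapto(d=2111-05-05) : -331
// chron.drift(n=110) : 2112-07-19
// jar.setk(k=cuflen, v=677) : nil
// chron.pin(d=1712-09-21) : 1712-09-21
// jar.recall(k=cuflen) : 677

Answer: 2112-07-19


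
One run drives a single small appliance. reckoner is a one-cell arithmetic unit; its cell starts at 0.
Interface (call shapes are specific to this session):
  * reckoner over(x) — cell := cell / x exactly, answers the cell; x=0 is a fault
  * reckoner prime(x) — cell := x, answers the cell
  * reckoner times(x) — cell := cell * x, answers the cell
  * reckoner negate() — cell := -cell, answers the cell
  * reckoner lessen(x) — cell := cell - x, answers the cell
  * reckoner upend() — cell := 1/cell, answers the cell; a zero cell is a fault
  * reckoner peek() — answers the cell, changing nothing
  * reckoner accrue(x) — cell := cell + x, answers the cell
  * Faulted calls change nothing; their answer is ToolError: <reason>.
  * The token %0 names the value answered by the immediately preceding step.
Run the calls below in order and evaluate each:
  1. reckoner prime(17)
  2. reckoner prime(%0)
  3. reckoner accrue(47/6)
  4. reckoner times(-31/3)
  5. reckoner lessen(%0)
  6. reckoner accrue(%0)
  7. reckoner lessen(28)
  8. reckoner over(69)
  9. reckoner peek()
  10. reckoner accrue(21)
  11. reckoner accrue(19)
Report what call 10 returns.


Answer: 1421/69

Derivation:
I try reckoner prime passing x='17', and observe 17.
I try reckoner prime passing x='%0': 17.
Calling reckoner accrue passing x='47/6', which returns 149/6.
I invoke reckoner times passing x='-31/3', → -4619/18.
Then reckoner lessen passing x='%0', and observe 0.
Calling reckoner accrue passing x='%0', which returns 0.
Then reckoner lessen passing x='28', → -28.
Next I call reckoner over passing x='69', → -28/69.
I try reckoner peek, and observe -28/69.
I call reckoner accrue passing x='21': 1421/69.
I try reckoner accrue passing x='19': 2732/69.


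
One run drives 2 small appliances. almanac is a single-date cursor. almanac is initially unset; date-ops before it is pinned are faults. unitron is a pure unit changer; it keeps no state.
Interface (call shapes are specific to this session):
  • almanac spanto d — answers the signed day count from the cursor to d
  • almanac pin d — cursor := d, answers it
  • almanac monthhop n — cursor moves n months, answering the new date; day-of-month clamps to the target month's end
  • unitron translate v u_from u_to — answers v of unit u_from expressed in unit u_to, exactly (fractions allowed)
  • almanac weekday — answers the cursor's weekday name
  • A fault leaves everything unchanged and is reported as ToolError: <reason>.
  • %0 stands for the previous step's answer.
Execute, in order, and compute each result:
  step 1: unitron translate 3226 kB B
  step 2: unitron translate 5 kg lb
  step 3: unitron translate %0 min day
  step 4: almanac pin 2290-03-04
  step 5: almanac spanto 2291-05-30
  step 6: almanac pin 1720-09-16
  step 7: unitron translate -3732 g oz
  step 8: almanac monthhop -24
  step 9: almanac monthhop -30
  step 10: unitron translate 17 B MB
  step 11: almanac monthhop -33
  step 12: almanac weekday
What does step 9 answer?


% unitron translate v=3226 u_from=kB u_to=B
[out] 3226000
% unitron translate v=5 u_from=kg u_to=lb
[out] 500000000/45359237
% unitron translate v=%0 u_from=min u_to=day
[out] 3125000/408233133
% almanac pin d=2290-03-04
[out] 2290-03-04
% almanac spanto d=2291-05-30
[out] 452
% almanac pin d=1720-09-16
[out] 1720-09-16
% unitron translate v=-3732 u_from=g u_to=oz
[out] -5971200000/45359237
% almanac monthhop n=-24
[out] 1718-09-16
% almanac monthhop n=-30
[out] 1716-03-16
% unitron translate v=17 u_from=B u_to=MB
[out] 17/1000000
% almanac monthhop n=-33
[out] 1713-06-16
% almanac weekday
[out] Friday

Answer: 1716-03-16


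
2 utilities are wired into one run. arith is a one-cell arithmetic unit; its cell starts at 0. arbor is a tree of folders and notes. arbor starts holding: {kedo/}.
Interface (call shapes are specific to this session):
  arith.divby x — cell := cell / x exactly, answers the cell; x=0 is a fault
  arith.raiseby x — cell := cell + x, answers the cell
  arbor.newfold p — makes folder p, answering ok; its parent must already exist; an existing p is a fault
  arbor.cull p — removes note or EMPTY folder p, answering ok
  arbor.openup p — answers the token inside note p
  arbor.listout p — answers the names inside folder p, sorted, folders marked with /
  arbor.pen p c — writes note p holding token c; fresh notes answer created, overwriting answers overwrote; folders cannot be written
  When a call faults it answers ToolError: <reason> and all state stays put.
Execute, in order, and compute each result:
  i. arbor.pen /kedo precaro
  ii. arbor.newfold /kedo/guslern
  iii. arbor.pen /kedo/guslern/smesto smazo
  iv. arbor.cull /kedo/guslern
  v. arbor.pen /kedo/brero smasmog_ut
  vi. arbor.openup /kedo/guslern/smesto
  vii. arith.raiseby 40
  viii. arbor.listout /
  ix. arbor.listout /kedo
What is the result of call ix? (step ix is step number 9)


> arbor.pen p='/kedo' c='precaro'
= ToolError: is a directory
> arbor.newfold p='/kedo/guslern'
= ok
> arbor.pen p='/kedo/guslern/smesto' c='smazo'
= created
> arbor.cull p='/kedo/guslern'
= ToolError: not empty
> arbor.pen p='/kedo/brero' c='smasmog_ut'
= created
> arbor.openup p='/kedo/guslern/smesto'
= smazo
> arith.raiseby x='40'
= 40
> arbor.listout p='/'
= [kedo/]
> arbor.listout p='/kedo'
= [brero, guslern/]

Answer: [brero, guslern/]


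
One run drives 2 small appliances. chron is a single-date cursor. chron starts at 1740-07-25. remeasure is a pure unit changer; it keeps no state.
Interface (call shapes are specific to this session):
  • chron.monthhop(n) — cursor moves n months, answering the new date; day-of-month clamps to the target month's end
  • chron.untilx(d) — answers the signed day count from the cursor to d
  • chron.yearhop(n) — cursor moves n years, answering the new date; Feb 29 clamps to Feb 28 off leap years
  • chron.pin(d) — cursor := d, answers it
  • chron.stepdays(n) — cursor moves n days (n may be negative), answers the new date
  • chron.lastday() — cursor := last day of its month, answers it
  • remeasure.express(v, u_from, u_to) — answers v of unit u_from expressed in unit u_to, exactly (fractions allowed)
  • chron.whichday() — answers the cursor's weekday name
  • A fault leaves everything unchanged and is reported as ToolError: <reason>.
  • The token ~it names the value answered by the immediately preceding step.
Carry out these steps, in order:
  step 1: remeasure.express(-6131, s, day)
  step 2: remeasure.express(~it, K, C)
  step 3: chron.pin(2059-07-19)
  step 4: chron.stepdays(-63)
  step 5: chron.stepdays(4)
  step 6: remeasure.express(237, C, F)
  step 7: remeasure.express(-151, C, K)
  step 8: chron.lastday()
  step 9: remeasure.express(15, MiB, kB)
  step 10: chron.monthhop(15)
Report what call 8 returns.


! 1. express(v=-6131, u_from=s, u_to=day) -> -6131/86400
! 2. express(v=~it, u_from=K, u_to=C) -> -23606291/86400
! 3. pin(d=2059-07-19) -> 2059-07-19
! 4. stepdays(n=-63) -> 2059-05-17
! 5. stepdays(n=4) -> 2059-05-21
! 6. express(v=237, u_from=C, u_to=F) -> 2293/5
! 7. express(v=-151, u_from=C, u_to=K) -> 2443/20
! 8. lastday() -> 2059-05-31
! 9. express(v=15, u_from=MiB, u_to=kB) -> 393216/25
! 10. monthhop(n=15) -> 2060-08-31

Answer: 2059-05-31


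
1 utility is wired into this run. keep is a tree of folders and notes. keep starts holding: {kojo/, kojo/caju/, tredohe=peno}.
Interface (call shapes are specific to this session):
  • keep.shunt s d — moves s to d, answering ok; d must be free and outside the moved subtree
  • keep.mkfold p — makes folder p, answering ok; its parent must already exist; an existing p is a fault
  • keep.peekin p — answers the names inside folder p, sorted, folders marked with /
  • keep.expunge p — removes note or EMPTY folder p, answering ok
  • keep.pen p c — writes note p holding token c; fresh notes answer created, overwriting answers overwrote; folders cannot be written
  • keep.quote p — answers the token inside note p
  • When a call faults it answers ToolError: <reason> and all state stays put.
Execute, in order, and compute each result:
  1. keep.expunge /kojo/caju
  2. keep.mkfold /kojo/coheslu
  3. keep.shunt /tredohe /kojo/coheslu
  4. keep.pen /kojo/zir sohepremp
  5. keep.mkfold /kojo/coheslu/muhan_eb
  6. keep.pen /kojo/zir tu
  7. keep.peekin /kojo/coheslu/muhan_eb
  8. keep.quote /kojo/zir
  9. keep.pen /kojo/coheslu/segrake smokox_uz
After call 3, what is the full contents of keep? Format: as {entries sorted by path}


Answer: {kojo/, kojo/coheslu/, tredohe=peno}

Derivation:
CALL expunge[p='/kojo/caju']
RET  ok
CALL mkfold[p='/kojo/coheslu']
RET  ok
CALL shunt[s='/tredohe'; d='/kojo/coheslu']
RET  ToolError: exists
CALL pen[p='/kojo/zir'; c='sohepremp']
RET  created
CALL mkfold[p='/kojo/coheslu/muhan_eb']
RET  ok
CALL pen[p='/kojo/zir'; c='tu']
RET  overwrote
CALL peekin[p='/kojo/coheslu/muhan_eb']
RET  []
CALL quote[p='/kojo/zir']
RET  tu
CALL pen[p='/kojo/coheslu/segrake'; c='smokox_uz']
RET  created


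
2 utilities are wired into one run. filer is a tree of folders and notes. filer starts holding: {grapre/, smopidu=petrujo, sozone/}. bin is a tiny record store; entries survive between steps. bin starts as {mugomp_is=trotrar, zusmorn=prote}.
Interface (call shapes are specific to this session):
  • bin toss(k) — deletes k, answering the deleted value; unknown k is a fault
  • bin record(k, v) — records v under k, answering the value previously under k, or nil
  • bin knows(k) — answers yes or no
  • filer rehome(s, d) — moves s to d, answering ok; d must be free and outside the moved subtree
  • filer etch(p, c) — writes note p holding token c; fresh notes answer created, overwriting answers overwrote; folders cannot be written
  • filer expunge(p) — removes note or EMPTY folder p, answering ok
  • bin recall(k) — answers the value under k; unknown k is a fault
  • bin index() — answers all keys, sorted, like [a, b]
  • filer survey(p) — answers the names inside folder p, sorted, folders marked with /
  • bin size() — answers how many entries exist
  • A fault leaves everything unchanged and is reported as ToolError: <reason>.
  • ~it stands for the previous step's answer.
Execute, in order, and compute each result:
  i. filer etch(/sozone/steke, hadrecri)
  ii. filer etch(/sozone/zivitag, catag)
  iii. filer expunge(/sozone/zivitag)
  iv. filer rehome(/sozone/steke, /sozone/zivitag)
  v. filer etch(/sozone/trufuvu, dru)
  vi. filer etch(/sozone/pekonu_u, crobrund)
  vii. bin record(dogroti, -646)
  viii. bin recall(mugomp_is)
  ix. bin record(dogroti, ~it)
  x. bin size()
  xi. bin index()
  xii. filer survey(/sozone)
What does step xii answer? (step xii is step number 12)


>> filer etch(/sozone/steke, hadrecri)
<< created
>> filer etch(/sozone/zivitag, catag)
<< created
>> filer expunge(/sozone/zivitag)
<< ok
>> filer rehome(/sozone/steke, /sozone/zivitag)
<< ok
>> filer etch(/sozone/trufuvu, dru)
<< created
>> filer etch(/sozone/pekonu_u, crobrund)
<< created
>> bin record(dogroti, -646)
<< nil
>> bin recall(mugomp_is)
<< trotrar
>> bin record(dogroti, ~it)
<< -646
>> bin size()
<< 3
>> bin index()
<< [dogroti, mugomp_is, zusmorn]
>> filer survey(/sozone)
<< [pekonu_u, trufuvu, zivitag]

Answer: [pekonu_u, trufuvu, zivitag]
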